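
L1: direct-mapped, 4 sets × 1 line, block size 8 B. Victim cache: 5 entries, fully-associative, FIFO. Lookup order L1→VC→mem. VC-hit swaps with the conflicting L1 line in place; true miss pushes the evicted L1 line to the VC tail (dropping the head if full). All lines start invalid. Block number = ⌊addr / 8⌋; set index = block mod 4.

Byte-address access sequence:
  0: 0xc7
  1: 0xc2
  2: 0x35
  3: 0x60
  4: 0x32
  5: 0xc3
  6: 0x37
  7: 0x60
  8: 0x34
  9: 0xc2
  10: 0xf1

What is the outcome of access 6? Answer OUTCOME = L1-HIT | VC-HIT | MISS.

  [0] addr=0xc7 blk=24 s=0: MISS | VC []
  [1] addr=0xc2 blk=24 s=0: L1-HIT | VC []
  [2] addr=0x35 blk=6 s=2: MISS | VC []
  [3] addr=0x60 blk=12 s=0: MISS | VC [24]
  [4] addr=0x32 blk=6 s=2: L1-HIT | VC [24]
  [5] addr=0xc3 blk=24 s=0: VC-HIT | VC [12]
  [6] addr=0x37 blk=6 s=2: L1-HIT | VC [12]
  [7] addr=0x60 blk=12 s=0: VC-HIT | VC [24]
  [8] addr=0x34 blk=6 s=2: L1-HIT | VC [24]
  [9] addr=0xc2 blk=24 s=0: VC-HIT | VC [12]
  [10] addr=0xf1 blk=30 s=2: MISS | VC [12, 6]

OUTCOME = L1-HIT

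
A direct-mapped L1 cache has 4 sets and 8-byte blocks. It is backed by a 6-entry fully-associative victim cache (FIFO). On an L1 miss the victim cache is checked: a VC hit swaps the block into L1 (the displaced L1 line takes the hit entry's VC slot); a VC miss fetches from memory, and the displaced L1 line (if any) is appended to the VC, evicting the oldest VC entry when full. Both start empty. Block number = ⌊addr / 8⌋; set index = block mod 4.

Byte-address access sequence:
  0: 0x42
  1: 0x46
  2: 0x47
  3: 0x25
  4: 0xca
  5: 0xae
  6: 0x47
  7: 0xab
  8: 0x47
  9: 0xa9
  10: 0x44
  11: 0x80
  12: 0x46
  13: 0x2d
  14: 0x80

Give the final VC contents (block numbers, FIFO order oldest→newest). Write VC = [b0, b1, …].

VC = [4, 25, 8, 21]

#0 0x42→b8/s0 MISS; vc=[]
#1 0x46→b8/s0 L1-HIT; vc=[]
#2 0x47→b8/s0 L1-HIT; vc=[]
#3 0x25→b4/s0 MISS; vc=[8]
#4 0xca→b25/s1 MISS; vc=[8]
#5 0xae→b21/s1 MISS; vc=[8,25]
#6 0x47→b8/s0 VC-HIT; vc=[4,25]
#7 0xab→b21/s1 L1-HIT; vc=[4,25]
#8 0x47→b8/s0 L1-HIT; vc=[4,25]
#9 0xa9→b21/s1 L1-HIT; vc=[4,25]
#10 0x44→b8/s0 L1-HIT; vc=[4,25]
#11 0x80→b16/s0 MISS; vc=[4,25,8]
#12 0x46→b8/s0 VC-HIT; vc=[4,25,16]
#13 0x2d→b5/s1 MISS; vc=[4,25,16,21]
#14 0x80→b16/s0 VC-HIT; vc=[4,25,8,21]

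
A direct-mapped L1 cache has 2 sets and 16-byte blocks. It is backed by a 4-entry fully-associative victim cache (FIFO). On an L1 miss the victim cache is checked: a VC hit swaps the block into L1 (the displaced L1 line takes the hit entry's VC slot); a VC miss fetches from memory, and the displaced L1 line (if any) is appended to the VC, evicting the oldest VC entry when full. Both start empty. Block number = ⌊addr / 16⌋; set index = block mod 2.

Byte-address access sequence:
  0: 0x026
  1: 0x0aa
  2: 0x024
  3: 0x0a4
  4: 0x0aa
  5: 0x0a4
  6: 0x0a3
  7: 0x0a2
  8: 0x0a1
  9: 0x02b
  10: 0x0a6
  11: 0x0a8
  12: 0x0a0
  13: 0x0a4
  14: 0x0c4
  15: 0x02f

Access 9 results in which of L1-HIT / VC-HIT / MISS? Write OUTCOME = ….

OUTCOME = VC-HIT

#0 0x26→b2/s0 MISS; vc=[]
#1 0xaa→b10/s0 MISS; vc=[2]
#2 0x24→b2/s0 VC-HIT; vc=[10]
#3 0xa4→b10/s0 VC-HIT; vc=[2]
#4 0xaa→b10/s0 L1-HIT; vc=[2]
#5 0xa4→b10/s0 L1-HIT; vc=[2]
#6 0xa3→b10/s0 L1-HIT; vc=[2]
#7 0xa2→b10/s0 L1-HIT; vc=[2]
#8 0xa1→b10/s0 L1-HIT; vc=[2]
#9 0x2b→b2/s0 VC-HIT; vc=[10]
#10 0xa6→b10/s0 VC-HIT; vc=[2]
#11 0xa8→b10/s0 L1-HIT; vc=[2]
#12 0xa0→b10/s0 L1-HIT; vc=[2]
#13 0xa4→b10/s0 L1-HIT; vc=[2]
#14 0xc4→b12/s0 MISS; vc=[2,10]
#15 0x2f→b2/s0 VC-HIT; vc=[12,10]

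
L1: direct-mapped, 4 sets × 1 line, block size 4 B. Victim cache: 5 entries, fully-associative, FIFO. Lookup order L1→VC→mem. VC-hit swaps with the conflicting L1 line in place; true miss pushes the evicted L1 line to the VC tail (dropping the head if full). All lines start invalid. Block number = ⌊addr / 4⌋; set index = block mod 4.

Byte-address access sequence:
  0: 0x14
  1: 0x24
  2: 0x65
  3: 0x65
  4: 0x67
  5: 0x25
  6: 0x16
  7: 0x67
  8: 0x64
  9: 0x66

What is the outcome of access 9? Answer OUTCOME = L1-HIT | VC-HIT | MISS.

OUTCOME = L1-HIT

#0 0x14→b5/s1 MISS; vc=[]
#1 0x24→b9/s1 MISS; vc=[5]
#2 0x65→b25/s1 MISS; vc=[5,9]
#3 0x65→b25/s1 L1-HIT; vc=[5,9]
#4 0x67→b25/s1 L1-HIT; vc=[5,9]
#5 0x25→b9/s1 VC-HIT; vc=[5,25]
#6 0x16→b5/s1 VC-HIT; vc=[9,25]
#7 0x67→b25/s1 VC-HIT; vc=[9,5]
#8 0x64→b25/s1 L1-HIT; vc=[9,5]
#9 0x66→b25/s1 L1-HIT; vc=[9,5]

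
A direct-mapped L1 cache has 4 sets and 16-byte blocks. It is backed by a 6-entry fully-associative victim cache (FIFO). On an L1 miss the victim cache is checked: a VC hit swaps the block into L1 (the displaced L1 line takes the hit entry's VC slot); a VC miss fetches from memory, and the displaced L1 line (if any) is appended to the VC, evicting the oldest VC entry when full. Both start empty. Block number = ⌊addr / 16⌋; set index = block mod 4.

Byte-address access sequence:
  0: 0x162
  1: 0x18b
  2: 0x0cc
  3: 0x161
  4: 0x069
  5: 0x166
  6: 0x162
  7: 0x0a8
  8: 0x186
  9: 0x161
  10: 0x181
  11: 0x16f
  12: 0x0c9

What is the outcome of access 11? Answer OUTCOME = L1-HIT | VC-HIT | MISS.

#0 0x162→b22/s2 MISS; vc=[]
#1 0x18b→b24/s0 MISS; vc=[]
#2 0xcc→b12/s0 MISS; vc=[24]
#3 0x161→b22/s2 L1-HIT; vc=[24]
#4 0x69→b6/s2 MISS; vc=[24,22]
#5 0x166→b22/s2 VC-HIT; vc=[24,6]
#6 0x162→b22/s2 L1-HIT; vc=[24,6]
#7 0xa8→b10/s2 MISS; vc=[24,6,22]
#8 0x186→b24/s0 VC-HIT; vc=[12,6,22]
#9 0x161→b22/s2 VC-HIT; vc=[12,6,10]
#10 0x181→b24/s0 L1-HIT; vc=[12,6,10]
#11 0x16f→b22/s2 L1-HIT; vc=[12,6,10]
#12 0xc9→b12/s0 VC-HIT; vc=[24,6,10]

OUTCOME = L1-HIT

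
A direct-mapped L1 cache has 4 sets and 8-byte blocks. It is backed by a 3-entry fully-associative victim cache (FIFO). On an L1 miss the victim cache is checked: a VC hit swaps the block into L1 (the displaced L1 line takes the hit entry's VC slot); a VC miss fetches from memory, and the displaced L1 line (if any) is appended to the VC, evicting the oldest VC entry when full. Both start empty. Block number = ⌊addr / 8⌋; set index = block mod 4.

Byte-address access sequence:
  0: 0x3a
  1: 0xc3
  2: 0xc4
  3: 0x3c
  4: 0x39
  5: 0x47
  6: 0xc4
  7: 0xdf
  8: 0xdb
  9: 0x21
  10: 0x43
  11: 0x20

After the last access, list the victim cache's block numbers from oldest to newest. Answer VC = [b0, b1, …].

  [0] addr=0x3a blk=7 s=3: MISS | VC []
  [1] addr=0xc3 blk=24 s=0: MISS | VC []
  [2] addr=0xc4 blk=24 s=0: L1-HIT | VC []
  [3] addr=0x3c blk=7 s=3: L1-HIT | VC []
  [4] addr=0x39 blk=7 s=3: L1-HIT | VC []
  [5] addr=0x47 blk=8 s=0: MISS | VC [24]
  [6] addr=0xc4 blk=24 s=0: VC-HIT | VC [8]
  [7] addr=0xdf blk=27 s=3: MISS | VC [8, 7]
  [8] addr=0xdb blk=27 s=3: L1-HIT | VC [8, 7]
  [9] addr=0x21 blk=4 s=0: MISS | VC [8, 7, 24]
  [10] addr=0x43 blk=8 s=0: VC-HIT | VC [4, 7, 24]
  [11] addr=0x20 blk=4 s=0: VC-HIT | VC [8, 7, 24]

VC = [8, 7, 24]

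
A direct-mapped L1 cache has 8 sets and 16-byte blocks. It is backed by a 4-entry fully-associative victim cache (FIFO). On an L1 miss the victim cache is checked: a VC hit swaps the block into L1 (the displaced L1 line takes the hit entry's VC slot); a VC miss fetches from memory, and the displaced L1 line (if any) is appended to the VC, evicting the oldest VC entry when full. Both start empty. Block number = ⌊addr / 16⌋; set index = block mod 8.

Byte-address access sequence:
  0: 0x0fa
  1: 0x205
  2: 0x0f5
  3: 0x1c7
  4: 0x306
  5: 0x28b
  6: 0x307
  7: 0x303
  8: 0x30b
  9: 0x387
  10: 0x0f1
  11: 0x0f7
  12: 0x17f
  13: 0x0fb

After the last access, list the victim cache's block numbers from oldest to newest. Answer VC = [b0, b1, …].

VC = [32, 40, 48, 23]

#0 0xfa→b15/s7 MISS; vc=[]
#1 0x205→b32/s0 MISS; vc=[]
#2 0xf5→b15/s7 L1-HIT; vc=[]
#3 0x1c7→b28/s4 MISS; vc=[]
#4 0x306→b48/s0 MISS; vc=[32]
#5 0x28b→b40/s0 MISS; vc=[32,48]
#6 0x307→b48/s0 VC-HIT; vc=[32,40]
#7 0x303→b48/s0 L1-HIT; vc=[32,40]
#8 0x30b→b48/s0 L1-HIT; vc=[32,40]
#9 0x387→b56/s0 MISS; vc=[32,40,48]
#10 0xf1→b15/s7 L1-HIT; vc=[32,40,48]
#11 0xf7→b15/s7 L1-HIT; vc=[32,40,48]
#12 0x17f→b23/s7 MISS; vc=[32,40,48,15]
#13 0xfb→b15/s7 VC-HIT; vc=[32,40,48,23]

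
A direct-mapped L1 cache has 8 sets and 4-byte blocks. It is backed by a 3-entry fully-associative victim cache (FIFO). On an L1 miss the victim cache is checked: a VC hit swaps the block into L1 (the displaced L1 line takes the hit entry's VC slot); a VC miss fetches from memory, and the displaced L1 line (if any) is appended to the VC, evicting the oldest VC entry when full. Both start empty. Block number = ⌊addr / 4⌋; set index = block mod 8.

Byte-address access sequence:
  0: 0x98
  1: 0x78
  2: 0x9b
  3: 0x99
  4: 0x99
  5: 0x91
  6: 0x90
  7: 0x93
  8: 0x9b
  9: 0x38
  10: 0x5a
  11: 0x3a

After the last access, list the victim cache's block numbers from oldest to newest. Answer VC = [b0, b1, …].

VC = [30, 38, 22]

  [0] addr=0x98 blk=38 s=6: MISS | VC []
  [1] addr=0x78 blk=30 s=6: MISS | VC [38]
  [2] addr=0x9b blk=38 s=6: VC-HIT | VC [30]
  [3] addr=0x99 blk=38 s=6: L1-HIT | VC [30]
  [4] addr=0x99 blk=38 s=6: L1-HIT | VC [30]
  [5] addr=0x91 blk=36 s=4: MISS | VC [30]
  [6] addr=0x90 blk=36 s=4: L1-HIT | VC [30]
  [7] addr=0x93 blk=36 s=4: L1-HIT | VC [30]
  [8] addr=0x9b blk=38 s=6: L1-HIT | VC [30]
  [9] addr=0x38 blk=14 s=6: MISS | VC [30, 38]
  [10] addr=0x5a blk=22 s=6: MISS | VC [30, 38, 14]
  [11] addr=0x3a blk=14 s=6: VC-HIT | VC [30, 38, 22]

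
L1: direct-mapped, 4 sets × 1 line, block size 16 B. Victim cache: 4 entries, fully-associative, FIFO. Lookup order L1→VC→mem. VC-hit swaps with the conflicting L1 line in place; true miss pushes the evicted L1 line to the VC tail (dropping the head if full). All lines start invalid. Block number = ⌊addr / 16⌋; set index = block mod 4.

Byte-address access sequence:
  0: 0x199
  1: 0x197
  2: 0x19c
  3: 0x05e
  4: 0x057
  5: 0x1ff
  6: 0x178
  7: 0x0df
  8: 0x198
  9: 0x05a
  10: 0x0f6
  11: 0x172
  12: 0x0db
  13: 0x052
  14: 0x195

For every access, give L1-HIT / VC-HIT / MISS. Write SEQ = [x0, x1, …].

SEQ = [MISS, L1-HIT, L1-HIT, MISS, L1-HIT, MISS, MISS, MISS, VC-HIT, VC-HIT, MISS, VC-HIT, VC-HIT, VC-HIT, VC-HIT]

#0 0x199→b25/s1 MISS; vc=[]
#1 0x197→b25/s1 L1-HIT; vc=[]
#2 0x19c→b25/s1 L1-HIT; vc=[]
#3 0x5e→b5/s1 MISS; vc=[25]
#4 0x57→b5/s1 L1-HIT; vc=[25]
#5 0x1ff→b31/s3 MISS; vc=[25]
#6 0x178→b23/s3 MISS; vc=[25,31]
#7 0xdf→b13/s1 MISS; vc=[25,31,5]
#8 0x198→b25/s1 VC-HIT; vc=[13,31,5]
#9 0x5a→b5/s1 VC-HIT; vc=[13,31,25]
#10 0xf6→b15/s3 MISS; vc=[13,31,25,23]
#11 0x172→b23/s3 VC-HIT; vc=[13,31,25,15]
#12 0xdb→b13/s1 VC-HIT; vc=[5,31,25,15]
#13 0x52→b5/s1 VC-HIT; vc=[13,31,25,15]
#14 0x195→b25/s1 VC-HIT; vc=[13,31,5,15]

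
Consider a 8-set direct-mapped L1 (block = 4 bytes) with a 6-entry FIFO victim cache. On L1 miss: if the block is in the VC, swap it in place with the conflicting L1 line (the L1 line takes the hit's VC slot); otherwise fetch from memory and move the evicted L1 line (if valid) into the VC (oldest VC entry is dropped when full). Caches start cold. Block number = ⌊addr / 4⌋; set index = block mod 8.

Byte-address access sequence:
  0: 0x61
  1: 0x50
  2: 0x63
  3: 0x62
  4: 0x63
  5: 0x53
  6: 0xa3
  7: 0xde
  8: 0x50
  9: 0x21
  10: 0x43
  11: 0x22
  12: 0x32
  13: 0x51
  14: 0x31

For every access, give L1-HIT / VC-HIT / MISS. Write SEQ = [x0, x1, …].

SEQ = [MISS, MISS, L1-HIT, L1-HIT, L1-HIT, L1-HIT, MISS, MISS, L1-HIT, MISS, MISS, VC-HIT, MISS, VC-HIT, VC-HIT]

  [0] addr=0x61 blk=24 s=0: MISS | VC []
  [1] addr=0x50 blk=20 s=4: MISS | VC []
  [2] addr=0x63 blk=24 s=0: L1-HIT | VC []
  [3] addr=0x62 blk=24 s=0: L1-HIT | VC []
  [4] addr=0x63 blk=24 s=0: L1-HIT | VC []
  [5] addr=0x53 blk=20 s=4: L1-HIT | VC []
  [6] addr=0xa3 blk=40 s=0: MISS | VC [24]
  [7] addr=0xde blk=55 s=7: MISS | VC [24]
  [8] addr=0x50 blk=20 s=4: L1-HIT | VC [24]
  [9] addr=0x21 blk=8 s=0: MISS | VC [24, 40]
  [10] addr=0x43 blk=16 s=0: MISS | VC [24, 40, 8]
  [11] addr=0x22 blk=8 s=0: VC-HIT | VC [24, 40, 16]
  [12] addr=0x32 blk=12 s=4: MISS | VC [24, 40, 16, 20]
  [13] addr=0x51 blk=20 s=4: VC-HIT | VC [24, 40, 16, 12]
  [14] addr=0x31 blk=12 s=4: VC-HIT | VC [24, 40, 16, 20]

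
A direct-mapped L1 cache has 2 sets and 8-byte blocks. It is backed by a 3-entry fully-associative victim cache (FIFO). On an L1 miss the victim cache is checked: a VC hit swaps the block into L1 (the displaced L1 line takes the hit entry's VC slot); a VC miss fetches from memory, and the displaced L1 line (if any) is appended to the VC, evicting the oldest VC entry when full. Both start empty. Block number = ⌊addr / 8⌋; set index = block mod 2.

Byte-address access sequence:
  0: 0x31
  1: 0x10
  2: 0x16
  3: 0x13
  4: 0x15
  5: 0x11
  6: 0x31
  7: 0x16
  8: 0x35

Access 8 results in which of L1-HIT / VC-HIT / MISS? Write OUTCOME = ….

OUTCOME = VC-HIT

  [0] addr=0x31 blk=6 s=0: MISS | VC []
  [1] addr=0x10 blk=2 s=0: MISS | VC [6]
  [2] addr=0x16 blk=2 s=0: L1-HIT | VC [6]
  [3] addr=0x13 blk=2 s=0: L1-HIT | VC [6]
  [4] addr=0x15 blk=2 s=0: L1-HIT | VC [6]
  [5] addr=0x11 blk=2 s=0: L1-HIT | VC [6]
  [6] addr=0x31 blk=6 s=0: VC-HIT | VC [2]
  [7] addr=0x16 blk=2 s=0: VC-HIT | VC [6]
  [8] addr=0x35 blk=6 s=0: VC-HIT | VC [2]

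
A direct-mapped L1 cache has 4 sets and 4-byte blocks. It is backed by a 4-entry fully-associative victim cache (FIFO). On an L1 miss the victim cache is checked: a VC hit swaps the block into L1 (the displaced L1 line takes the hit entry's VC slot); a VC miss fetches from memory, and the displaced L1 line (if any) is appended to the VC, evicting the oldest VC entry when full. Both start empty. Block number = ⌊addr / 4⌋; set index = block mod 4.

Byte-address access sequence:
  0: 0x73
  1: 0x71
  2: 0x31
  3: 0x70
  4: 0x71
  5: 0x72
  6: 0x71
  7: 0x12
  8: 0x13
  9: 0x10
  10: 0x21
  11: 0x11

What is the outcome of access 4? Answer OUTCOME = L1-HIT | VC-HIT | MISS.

  [0] addr=0x73 blk=28 s=0: MISS | VC []
  [1] addr=0x71 blk=28 s=0: L1-HIT | VC []
  [2] addr=0x31 blk=12 s=0: MISS | VC [28]
  [3] addr=0x70 blk=28 s=0: VC-HIT | VC [12]
  [4] addr=0x71 blk=28 s=0: L1-HIT | VC [12]
  [5] addr=0x72 blk=28 s=0: L1-HIT | VC [12]
  [6] addr=0x71 blk=28 s=0: L1-HIT | VC [12]
  [7] addr=0x12 blk=4 s=0: MISS | VC [12, 28]
  [8] addr=0x13 blk=4 s=0: L1-HIT | VC [12, 28]
  [9] addr=0x10 blk=4 s=0: L1-HIT | VC [12, 28]
  [10] addr=0x21 blk=8 s=0: MISS | VC [12, 28, 4]
  [11] addr=0x11 blk=4 s=0: VC-HIT | VC [12, 28, 8]

OUTCOME = L1-HIT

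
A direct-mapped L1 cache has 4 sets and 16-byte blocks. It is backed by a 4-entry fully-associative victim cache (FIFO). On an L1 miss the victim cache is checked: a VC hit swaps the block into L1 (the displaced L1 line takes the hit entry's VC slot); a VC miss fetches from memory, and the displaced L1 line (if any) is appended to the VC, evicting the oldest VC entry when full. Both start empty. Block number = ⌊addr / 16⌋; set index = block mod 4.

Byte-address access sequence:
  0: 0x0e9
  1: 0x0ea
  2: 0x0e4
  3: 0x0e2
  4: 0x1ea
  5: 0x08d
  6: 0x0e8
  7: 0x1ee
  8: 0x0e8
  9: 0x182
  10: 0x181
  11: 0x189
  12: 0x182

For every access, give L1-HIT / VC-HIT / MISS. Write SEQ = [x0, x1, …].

SEQ = [MISS, L1-HIT, L1-HIT, L1-HIT, MISS, MISS, VC-HIT, VC-HIT, VC-HIT, MISS, L1-HIT, L1-HIT, L1-HIT]

  [0] addr=0xe9 blk=14 s=2: MISS | VC []
  [1] addr=0xea blk=14 s=2: L1-HIT | VC []
  [2] addr=0xe4 blk=14 s=2: L1-HIT | VC []
  [3] addr=0xe2 blk=14 s=2: L1-HIT | VC []
  [4] addr=0x1ea blk=30 s=2: MISS | VC [14]
  [5] addr=0x8d blk=8 s=0: MISS | VC [14]
  [6] addr=0xe8 blk=14 s=2: VC-HIT | VC [30]
  [7] addr=0x1ee blk=30 s=2: VC-HIT | VC [14]
  [8] addr=0xe8 blk=14 s=2: VC-HIT | VC [30]
  [9] addr=0x182 blk=24 s=0: MISS | VC [30, 8]
  [10] addr=0x181 blk=24 s=0: L1-HIT | VC [30, 8]
  [11] addr=0x189 blk=24 s=0: L1-HIT | VC [30, 8]
  [12] addr=0x182 blk=24 s=0: L1-HIT | VC [30, 8]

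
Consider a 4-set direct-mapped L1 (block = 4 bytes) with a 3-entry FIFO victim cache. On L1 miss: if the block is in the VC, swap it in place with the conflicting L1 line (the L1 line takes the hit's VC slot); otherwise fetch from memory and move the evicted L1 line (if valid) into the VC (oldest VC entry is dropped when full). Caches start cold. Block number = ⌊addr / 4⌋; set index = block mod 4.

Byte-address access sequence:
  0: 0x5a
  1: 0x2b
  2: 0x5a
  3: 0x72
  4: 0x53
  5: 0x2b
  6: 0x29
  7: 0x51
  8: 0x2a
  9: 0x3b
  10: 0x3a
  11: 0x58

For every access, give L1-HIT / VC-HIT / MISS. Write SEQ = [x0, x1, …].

0: 0x5a (blk 22, set 2) → MISS  vc=[]
1: 0x2b (blk 10, set 2) → MISS  vc=[22]
2: 0x5a (blk 22, set 2) → VC-HIT  vc=[10]
3: 0x72 (blk 28, set 0) → MISS  vc=[10]
4: 0x53 (blk 20, set 0) → MISS  vc=[10, 28]
5: 0x2b (blk 10, set 2) → VC-HIT  vc=[22, 28]
6: 0x29 (blk 10, set 2) → L1-HIT  vc=[22, 28]
7: 0x51 (blk 20, set 0) → L1-HIT  vc=[22, 28]
8: 0x2a (blk 10, set 2) → L1-HIT  vc=[22, 28]
9: 0x3b (blk 14, set 2) → MISS  vc=[22, 28, 10]
10: 0x3a (blk 14, set 2) → L1-HIT  vc=[22, 28, 10]
11: 0x58 (blk 22, set 2) → VC-HIT  vc=[14, 28, 10]

SEQ = [MISS, MISS, VC-HIT, MISS, MISS, VC-HIT, L1-HIT, L1-HIT, L1-HIT, MISS, L1-HIT, VC-HIT]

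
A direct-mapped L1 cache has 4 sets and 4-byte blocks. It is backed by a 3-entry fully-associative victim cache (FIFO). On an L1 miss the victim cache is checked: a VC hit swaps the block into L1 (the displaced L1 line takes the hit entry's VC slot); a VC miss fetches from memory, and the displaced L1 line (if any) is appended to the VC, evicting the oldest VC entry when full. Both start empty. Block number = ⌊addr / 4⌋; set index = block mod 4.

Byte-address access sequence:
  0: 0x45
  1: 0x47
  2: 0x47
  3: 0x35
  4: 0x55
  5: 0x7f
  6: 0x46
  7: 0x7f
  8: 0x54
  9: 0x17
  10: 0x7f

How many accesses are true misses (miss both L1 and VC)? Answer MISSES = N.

MISSES = 5

#0 0x45→b17/s1 MISS; vc=[]
#1 0x47→b17/s1 L1-HIT; vc=[]
#2 0x47→b17/s1 L1-HIT; vc=[]
#3 0x35→b13/s1 MISS; vc=[17]
#4 0x55→b21/s1 MISS; vc=[17,13]
#5 0x7f→b31/s3 MISS; vc=[17,13]
#6 0x46→b17/s1 VC-HIT; vc=[21,13]
#7 0x7f→b31/s3 L1-HIT; vc=[21,13]
#8 0x54→b21/s1 VC-HIT; vc=[17,13]
#9 0x17→b5/s1 MISS; vc=[17,13,21]
#10 0x7f→b31/s3 L1-HIT; vc=[17,13,21]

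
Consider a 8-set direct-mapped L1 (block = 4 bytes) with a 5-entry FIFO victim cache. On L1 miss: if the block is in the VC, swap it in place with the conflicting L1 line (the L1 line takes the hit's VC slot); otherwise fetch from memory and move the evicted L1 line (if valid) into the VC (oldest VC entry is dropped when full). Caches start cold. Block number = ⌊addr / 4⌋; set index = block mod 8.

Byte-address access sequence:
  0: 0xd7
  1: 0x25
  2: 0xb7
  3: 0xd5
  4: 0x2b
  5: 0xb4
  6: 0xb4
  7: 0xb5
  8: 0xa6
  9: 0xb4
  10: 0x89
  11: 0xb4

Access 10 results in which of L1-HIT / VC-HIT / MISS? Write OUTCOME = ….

OUTCOME = MISS

  [0] addr=0xd7 blk=53 s=5: MISS | VC []
  [1] addr=0x25 blk=9 s=1: MISS | VC []
  [2] addr=0xb7 blk=45 s=5: MISS | VC [53]
  [3] addr=0xd5 blk=53 s=5: VC-HIT | VC [45]
  [4] addr=0x2b blk=10 s=2: MISS | VC [45]
  [5] addr=0xb4 blk=45 s=5: VC-HIT | VC [53]
  [6] addr=0xb4 blk=45 s=5: L1-HIT | VC [53]
  [7] addr=0xb5 blk=45 s=5: L1-HIT | VC [53]
  [8] addr=0xa6 blk=41 s=1: MISS | VC [53, 9]
  [9] addr=0xb4 blk=45 s=5: L1-HIT | VC [53, 9]
  [10] addr=0x89 blk=34 s=2: MISS | VC [53, 9, 10]
  [11] addr=0xb4 blk=45 s=5: L1-HIT | VC [53, 9, 10]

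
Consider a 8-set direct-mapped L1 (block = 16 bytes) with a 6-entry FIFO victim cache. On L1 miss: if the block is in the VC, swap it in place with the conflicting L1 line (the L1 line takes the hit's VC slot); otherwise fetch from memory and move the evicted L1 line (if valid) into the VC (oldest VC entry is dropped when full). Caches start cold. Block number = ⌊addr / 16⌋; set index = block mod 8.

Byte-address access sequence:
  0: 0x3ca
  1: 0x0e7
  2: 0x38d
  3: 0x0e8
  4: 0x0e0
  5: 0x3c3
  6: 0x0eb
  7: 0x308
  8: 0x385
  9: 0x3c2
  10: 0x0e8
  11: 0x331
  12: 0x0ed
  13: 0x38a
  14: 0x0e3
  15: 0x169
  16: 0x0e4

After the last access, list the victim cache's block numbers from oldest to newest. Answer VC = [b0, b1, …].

#0 0x3ca→b60/s4 MISS; vc=[]
#1 0xe7→b14/s6 MISS; vc=[]
#2 0x38d→b56/s0 MISS; vc=[]
#3 0xe8→b14/s6 L1-HIT; vc=[]
#4 0xe0→b14/s6 L1-HIT; vc=[]
#5 0x3c3→b60/s4 L1-HIT; vc=[]
#6 0xeb→b14/s6 L1-HIT; vc=[]
#7 0x308→b48/s0 MISS; vc=[56]
#8 0x385→b56/s0 VC-HIT; vc=[48]
#9 0x3c2→b60/s4 L1-HIT; vc=[48]
#10 0xe8→b14/s6 L1-HIT; vc=[48]
#11 0x331→b51/s3 MISS; vc=[48]
#12 0xed→b14/s6 L1-HIT; vc=[48]
#13 0x38a→b56/s0 L1-HIT; vc=[48]
#14 0xe3→b14/s6 L1-HIT; vc=[48]
#15 0x169→b22/s6 MISS; vc=[48,14]
#16 0xe4→b14/s6 VC-HIT; vc=[48,22]

VC = [48, 22]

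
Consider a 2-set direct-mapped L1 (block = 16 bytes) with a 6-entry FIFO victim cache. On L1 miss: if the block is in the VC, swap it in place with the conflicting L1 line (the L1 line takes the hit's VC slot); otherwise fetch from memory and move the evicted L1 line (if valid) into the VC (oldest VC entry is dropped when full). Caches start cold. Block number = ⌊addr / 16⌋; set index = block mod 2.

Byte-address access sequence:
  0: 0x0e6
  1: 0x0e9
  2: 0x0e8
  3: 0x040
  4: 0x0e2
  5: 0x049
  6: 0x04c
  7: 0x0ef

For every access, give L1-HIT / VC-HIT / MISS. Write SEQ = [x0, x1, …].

SEQ = [MISS, L1-HIT, L1-HIT, MISS, VC-HIT, VC-HIT, L1-HIT, VC-HIT]

0: 0xe6 (blk 14, set 0) → MISS  vc=[]
1: 0xe9 (blk 14, set 0) → L1-HIT  vc=[]
2: 0xe8 (blk 14, set 0) → L1-HIT  vc=[]
3: 0x40 (blk 4, set 0) → MISS  vc=[14]
4: 0xe2 (blk 14, set 0) → VC-HIT  vc=[4]
5: 0x49 (blk 4, set 0) → VC-HIT  vc=[14]
6: 0x4c (blk 4, set 0) → L1-HIT  vc=[14]
7: 0xef (blk 14, set 0) → VC-HIT  vc=[4]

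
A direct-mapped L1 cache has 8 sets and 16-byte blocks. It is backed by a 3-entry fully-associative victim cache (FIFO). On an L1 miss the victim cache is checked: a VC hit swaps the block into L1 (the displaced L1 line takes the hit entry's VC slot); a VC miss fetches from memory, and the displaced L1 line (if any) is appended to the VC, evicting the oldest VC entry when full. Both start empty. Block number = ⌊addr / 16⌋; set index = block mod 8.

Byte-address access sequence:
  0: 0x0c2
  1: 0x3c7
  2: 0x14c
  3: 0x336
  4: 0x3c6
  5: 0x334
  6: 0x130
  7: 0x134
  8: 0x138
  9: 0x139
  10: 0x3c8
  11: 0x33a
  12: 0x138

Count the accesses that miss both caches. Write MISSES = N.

MISSES = 5

0: 0xc2 (blk 12, set 4) → MISS  vc=[]
1: 0x3c7 (blk 60, set 4) → MISS  vc=[12]
2: 0x14c (blk 20, set 4) → MISS  vc=[12, 60]
3: 0x336 (blk 51, set 3) → MISS  vc=[12, 60]
4: 0x3c6 (blk 60, set 4) → VC-HIT  vc=[12, 20]
5: 0x334 (blk 51, set 3) → L1-HIT  vc=[12, 20]
6: 0x130 (blk 19, set 3) → MISS  vc=[12, 20, 51]
7: 0x134 (blk 19, set 3) → L1-HIT  vc=[12, 20, 51]
8: 0x138 (blk 19, set 3) → L1-HIT  vc=[12, 20, 51]
9: 0x139 (blk 19, set 3) → L1-HIT  vc=[12, 20, 51]
10: 0x3c8 (blk 60, set 4) → L1-HIT  vc=[12, 20, 51]
11: 0x33a (blk 51, set 3) → VC-HIT  vc=[12, 20, 19]
12: 0x138 (blk 19, set 3) → VC-HIT  vc=[12, 20, 51]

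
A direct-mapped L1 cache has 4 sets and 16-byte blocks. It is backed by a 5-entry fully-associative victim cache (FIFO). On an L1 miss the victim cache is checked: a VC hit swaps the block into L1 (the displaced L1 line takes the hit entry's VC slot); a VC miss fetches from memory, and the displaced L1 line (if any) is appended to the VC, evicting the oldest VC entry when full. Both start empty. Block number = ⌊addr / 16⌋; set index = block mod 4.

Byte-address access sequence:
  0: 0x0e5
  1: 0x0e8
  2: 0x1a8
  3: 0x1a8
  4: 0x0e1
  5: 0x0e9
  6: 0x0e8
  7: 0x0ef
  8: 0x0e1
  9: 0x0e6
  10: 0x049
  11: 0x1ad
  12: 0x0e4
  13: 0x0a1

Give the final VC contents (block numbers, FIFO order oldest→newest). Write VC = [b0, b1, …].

VC = [26, 14]

0: 0xe5 (blk 14, set 2) → MISS  vc=[]
1: 0xe8 (blk 14, set 2) → L1-HIT  vc=[]
2: 0x1a8 (blk 26, set 2) → MISS  vc=[14]
3: 0x1a8 (blk 26, set 2) → L1-HIT  vc=[14]
4: 0xe1 (blk 14, set 2) → VC-HIT  vc=[26]
5: 0xe9 (blk 14, set 2) → L1-HIT  vc=[26]
6: 0xe8 (blk 14, set 2) → L1-HIT  vc=[26]
7: 0xef (blk 14, set 2) → L1-HIT  vc=[26]
8: 0xe1 (blk 14, set 2) → L1-HIT  vc=[26]
9: 0xe6 (blk 14, set 2) → L1-HIT  vc=[26]
10: 0x49 (blk 4, set 0) → MISS  vc=[26]
11: 0x1ad (blk 26, set 2) → VC-HIT  vc=[14]
12: 0xe4 (blk 14, set 2) → VC-HIT  vc=[26]
13: 0xa1 (blk 10, set 2) → MISS  vc=[26, 14]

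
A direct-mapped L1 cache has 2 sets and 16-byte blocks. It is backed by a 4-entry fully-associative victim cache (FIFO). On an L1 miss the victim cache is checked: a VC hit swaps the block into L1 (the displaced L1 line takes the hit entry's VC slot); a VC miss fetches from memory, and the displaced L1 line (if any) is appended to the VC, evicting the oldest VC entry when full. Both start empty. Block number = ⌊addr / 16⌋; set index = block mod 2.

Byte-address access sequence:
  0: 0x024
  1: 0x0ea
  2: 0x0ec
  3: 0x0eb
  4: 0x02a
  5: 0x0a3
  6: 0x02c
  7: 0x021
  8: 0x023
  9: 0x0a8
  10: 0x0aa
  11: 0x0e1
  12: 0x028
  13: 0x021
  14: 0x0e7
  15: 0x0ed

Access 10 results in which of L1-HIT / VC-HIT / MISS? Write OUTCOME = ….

0: 0x24 (blk 2, set 0) → MISS  vc=[]
1: 0xea (blk 14, set 0) → MISS  vc=[2]
2: 0xec (blk 14, set 0) → L1-HIT  vc=[2]
3: 0xeb (blk 14, set 0) → L1-HIT  vc=[2]
4: 0x2a (blk 2, set 0) → VC-HIT  vc=[14]
5: 0xa3 (blk 10, set 0) → MISS  vc=[14, 2]
6: 0x2c (blk 2, set 0) → VC-HIT  vc=[14, 10]
7: 0x21 (blk 2, set 0) → L1-HIT  vc=[14, 10]
8: 0x23 (blk 2, set 0) → L1-HIT  vc=[14, 10]
9: 0xa8 (blk 10, set 0) → VC-HIT  vc=[14, 2]
10: 0xaa (blk 10, set 0) → L1-HIT  vc=[14, 2]
11: 0xe1 (blk 14, set 0) → VC-HIT  vc=[10, 2]
12: 0x28 (blk 2, set 0) → VC-HIT  vc=[10, 14]
13: 0x21 (blk 2, set 0) → L1-HIT  vc=[10, 14]
14: 0xe7 (blk 14, set 0) → VC-HIT  vc=[10, 2]
15: 0xed (blk 14, set 0) → L1-HIT  vc=[10, 2]

OUTCOME = L1-HIT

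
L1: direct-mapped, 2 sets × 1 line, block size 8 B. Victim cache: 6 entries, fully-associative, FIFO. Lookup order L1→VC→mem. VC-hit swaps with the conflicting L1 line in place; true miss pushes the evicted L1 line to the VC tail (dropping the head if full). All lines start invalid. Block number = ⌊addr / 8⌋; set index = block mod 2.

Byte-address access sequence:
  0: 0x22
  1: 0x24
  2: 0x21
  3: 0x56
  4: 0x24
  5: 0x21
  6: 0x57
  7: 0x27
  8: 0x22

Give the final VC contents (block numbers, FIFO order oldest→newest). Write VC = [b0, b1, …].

  [0] addr=0x22 blk=4 s=0: MISS | VC []
  [1] addr=0x24 blk=4 s=0: L1-HIT | VC []
  [2] addr=0x21 blk=4 s=0: L1-HIT | VC []
  [3] addr=0x56 blk=10 s=0: MISS | VC [4]
  [4] addr=0x24 blk=4 s=0: VC-HIT | VC [10]
  [5] addr=0x21 blk=4 s=0: L1-HIT | VC [10]
  [6] addr=0x57 blk=10 s=0: VC-HIT | VC [4]
  [7] addr=0x27 blk=4 s=0: VC-HIT | VC [10]
  [8] addr=0x22 blk=4 s=0: L1-HIT | VC [10]

VC = [10]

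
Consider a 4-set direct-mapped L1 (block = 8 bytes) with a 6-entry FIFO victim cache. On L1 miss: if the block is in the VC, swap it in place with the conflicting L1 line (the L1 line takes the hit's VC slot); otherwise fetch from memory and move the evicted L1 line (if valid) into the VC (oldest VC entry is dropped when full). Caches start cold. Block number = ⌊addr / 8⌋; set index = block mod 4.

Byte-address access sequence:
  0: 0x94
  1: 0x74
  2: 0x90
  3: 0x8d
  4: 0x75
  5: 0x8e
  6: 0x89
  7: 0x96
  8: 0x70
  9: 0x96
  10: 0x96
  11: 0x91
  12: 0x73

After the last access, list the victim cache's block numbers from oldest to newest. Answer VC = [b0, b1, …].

VC = [18]

0: 0x94 (blk 18, set 2) → MISS  vc=[]
1: 0x74 (blk 14, set 2) → MISS  vc=[18]
2: 0x90 (blk 18, set 2) → VC-HIT  vc=[14]
3: 0x8d (blk 17, set 1) → MISS  vc=[14]
4: 0x75 (blk 14, set 2) → VC-HIT  vc=[18]
5: 0x8e (blk 17, set 1) → L1-HIT  vc=[18]
6: 0x89 (blk 17, set 1) → L1-HIT  vc=[18]
7: 0x96 (blk 18, set 2) → VC-HIT  vc=[14]
8: 0x70 (blk 14, set 2) → VC-HIT  vc=[18]
9: 0x96 (blk 18, set 2) → VC-HIT  vc=[14]
10: 0x96 (blk 18, set 2) → L1-HIT  vc=[14]
11: 0x91 (blk 18, set 2) → L1-HIT  vc=[14]
12: 0x73 (blk 14, set 2) → VC-HIT  vc=[18]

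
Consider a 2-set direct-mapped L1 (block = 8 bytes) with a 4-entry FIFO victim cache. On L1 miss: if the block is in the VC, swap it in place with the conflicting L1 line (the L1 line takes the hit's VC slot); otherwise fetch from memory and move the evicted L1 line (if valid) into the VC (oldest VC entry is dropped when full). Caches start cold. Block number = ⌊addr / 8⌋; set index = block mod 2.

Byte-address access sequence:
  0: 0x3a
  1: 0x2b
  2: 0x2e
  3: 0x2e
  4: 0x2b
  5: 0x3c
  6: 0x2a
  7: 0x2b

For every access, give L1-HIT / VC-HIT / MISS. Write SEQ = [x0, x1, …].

SEQ = [MISS, MISS, L1-HIT, L1-HIT, L1-HIT, VC-HIT, VC-HIT, L1-HIT]

0: 0x3a (blk 7, set 1) → MISS  vc=[]
1: 0x2b (blk 5, set 1) → MISS  vc=[7]
2: 0x2e (blk 5, set 1) → L1-HIT  vc=[7]
3: 0x2e (blk 5, set 1) → L1-HIT  vc=[7]
4: 0x2b (blk 5, set 1) → L1-HIT  vc=[7]
5: 0x3c (blk 7, set 1) → VC-HIT  vc=[5]
6: 0x2a (blk 5, set 1) → VC-HIT  vc=[7]
7: 0x2b (blk 5, set 1) → L1-HIT  vc=[7]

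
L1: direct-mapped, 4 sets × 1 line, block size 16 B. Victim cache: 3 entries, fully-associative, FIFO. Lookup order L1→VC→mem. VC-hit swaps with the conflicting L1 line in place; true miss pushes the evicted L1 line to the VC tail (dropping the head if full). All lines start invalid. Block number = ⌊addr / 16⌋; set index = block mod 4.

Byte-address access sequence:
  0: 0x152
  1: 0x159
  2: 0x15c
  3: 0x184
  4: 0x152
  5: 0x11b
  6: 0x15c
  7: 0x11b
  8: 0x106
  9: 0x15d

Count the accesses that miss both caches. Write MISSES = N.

MISSES = 4

  [0] addr=0x152 blk=21 s=1: MISS | VC []
  [1] addr=0x159 blk=21 s=1: L1-HIT | VC []
  [2] addr=0x15c blk=21 s=1: L1-HIT | VC []
  [3] addr=0x184 blk=24 s=0: MISS | VC []
  [4] addr=0x152 blk=21 s=1: L1-HIT | VC []
  [5] addr=0x11b blk=17 s=1: MISS | VC [21]
  [6] addr=0x15c blk=21 s=1: VC-HIT | VC [17]
  [7] addr=0x11b blk=17 s=1: VC-HIT | VC [21]
  [8] addr=0x106 blk=16 s=0: MISS | VC [21, 24]
  [9] addr=0x15d blk=21 s=1: VC-HIT | VC [17, 24]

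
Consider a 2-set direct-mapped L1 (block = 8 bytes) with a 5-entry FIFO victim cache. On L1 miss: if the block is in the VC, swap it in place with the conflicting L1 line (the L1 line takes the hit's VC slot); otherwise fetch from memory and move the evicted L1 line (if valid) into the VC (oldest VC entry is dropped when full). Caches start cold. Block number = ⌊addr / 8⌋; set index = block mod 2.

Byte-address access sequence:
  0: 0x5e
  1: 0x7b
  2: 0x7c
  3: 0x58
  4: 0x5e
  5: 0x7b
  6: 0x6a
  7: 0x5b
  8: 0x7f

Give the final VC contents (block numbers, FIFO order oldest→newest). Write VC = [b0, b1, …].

VC = [13, 11]

  [0] addr=0x5e blk=11 s=1: MISS | VC []
  [1] addr=0x7b blk=15 s=1: MISS | VC [11]
  [2] addr=0x7c blk=15 s=1: L1-HIT | VC [11]
  [3] addr=0x58 blk=11 s=1: VC-HIT | VC [15]
  [4] addr=0x5e blk=11 s=1: L1-HIT | VC [15]
  [5] addr=0x7b blk=15 s=1: VC-HIT | VC [11]
  [6] addr=0x6a blk=13 s=1: MISS | VC [11, 15]
  [7] addr=0x5b blk=11 s=1: VC-HIT | VC [13, 15]
  [8] addr=0x7f blk=15 s=1: VC-HIT | VC [13, 11]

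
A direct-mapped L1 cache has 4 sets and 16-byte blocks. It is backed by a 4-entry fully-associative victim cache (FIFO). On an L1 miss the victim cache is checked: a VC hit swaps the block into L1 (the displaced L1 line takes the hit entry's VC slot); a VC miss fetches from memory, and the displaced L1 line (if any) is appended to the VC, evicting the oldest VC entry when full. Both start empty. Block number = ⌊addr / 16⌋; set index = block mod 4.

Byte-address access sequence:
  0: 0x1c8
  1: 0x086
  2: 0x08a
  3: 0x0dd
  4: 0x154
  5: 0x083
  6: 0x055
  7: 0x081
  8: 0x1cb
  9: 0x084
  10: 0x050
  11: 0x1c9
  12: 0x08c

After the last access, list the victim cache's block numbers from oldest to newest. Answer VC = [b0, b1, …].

VC = [28, 13, 21]

  [0] addr=0x1c8 blk=28 s=0: MISS | VC []
  [1] addr=0x86 blk=8 s=0: MISS | VC [28]
  [2] addr=0x8a blk=8 s=0: L1-HIT | VC [28]
  [3] addr=0xdd blk=13 s=1: MISS | VC [28]
  [4] addr=0x154 blk=21 s=1: MISS | VC [28, 13]
  [5] addr=0x83 blk=8 s=0: L1-HIT | VC [28, 13]
  [6] addr=0x55 blk=5 s=1: MISS | VC [28, 13, 21]
  [7] addr=0x81 blk=8 s=0: L1-HIT | VC [28, 13, 21]
  [8] addr=0x1cb blk=28 s=0: VC-HIT | VC [8, 13, 21]
  [9] addr=0x84 blk=8 s=0: VC-HIT | VC [28, 13, 21]
  [10] addr=0x50 blk=5 s=1: L1-HIT | VC [28, 13, 21]
  [11] addr=0x1c9 blk=28 s=0: VC-HIT | VC [8, 13, 21]
  [12] addr=0x8c blk=8 s=0: VC-HIT | VC [28, 13, 21]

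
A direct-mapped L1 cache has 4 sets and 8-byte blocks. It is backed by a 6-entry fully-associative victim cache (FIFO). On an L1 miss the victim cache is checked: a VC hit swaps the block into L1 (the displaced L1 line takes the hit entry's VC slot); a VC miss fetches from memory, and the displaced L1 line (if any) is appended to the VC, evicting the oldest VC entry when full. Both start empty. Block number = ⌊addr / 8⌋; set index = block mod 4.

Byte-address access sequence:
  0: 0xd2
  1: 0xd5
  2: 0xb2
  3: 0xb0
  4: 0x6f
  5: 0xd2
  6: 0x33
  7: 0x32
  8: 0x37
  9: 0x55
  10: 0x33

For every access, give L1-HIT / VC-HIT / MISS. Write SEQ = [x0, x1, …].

0: 0xd2 (blk 26, set 2) → MISS  vc=[]
1: 0xd5 (blk 26, set 2) → L1-HIT  vc=[]
2: 0xb2 (blk 22, set 2) → MISS  vc=[26]
3: 0xb0 (blk 22, set 2) → L1-HIT  vc=[26]
4: 0x6f (blk 13, set 1) → MISS  vc=[26]
5: 0xd2 (blk 26, set 2) → VC-HIT  vc=[22]
6: 0x33 (blk 6, set 2) → MISS  vc=[22, 26]
7: 0x32 (blk 6, set 2) → L1-HIT  vc=[22, 26]
8: 0x37 (blk 6, set 2) → L1-HIT  vc=[22, 26]
9: 0x55 (blk 10, set 2) → MISS  vc=[22, 26, 6]
10: 0x33 (blk 6, set 2) → VC-HIT  vc=[22, 26, 10]

SEQ = [MISS, L1-HIT, MISS, L1-HIT, MISS, VC-HIT, MISS, L1-HIT, L1-HIT, MISS, VC-HIT]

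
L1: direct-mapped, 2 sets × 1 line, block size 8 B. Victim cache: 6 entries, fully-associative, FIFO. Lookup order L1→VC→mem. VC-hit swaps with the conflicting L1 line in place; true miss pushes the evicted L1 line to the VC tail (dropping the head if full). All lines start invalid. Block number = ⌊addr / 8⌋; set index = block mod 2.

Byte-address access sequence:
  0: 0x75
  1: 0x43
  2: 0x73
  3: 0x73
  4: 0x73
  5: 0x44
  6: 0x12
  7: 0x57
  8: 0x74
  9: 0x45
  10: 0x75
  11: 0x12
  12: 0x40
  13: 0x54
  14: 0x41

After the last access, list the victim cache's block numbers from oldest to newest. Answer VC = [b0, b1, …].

  [0] addr=0x75 blk=14 s=0: MISS | VC []
  [1] addr=0x43 blk=8 s=0: MISS | VC [14]
  [2] addr=0x73 blk=14 s=0: VC-HIT | VC [8]
  [3] addr=0x73 blk=14 s=0: L1-HIT | VC [8]
  [4] addr=0x73 blk=14 s=0: L1-HIT | VC [8]
  [5] addr=0x44 blk=8 s=0: VC-HIT | VC [14]
  [6] addr=0x12 blk=2 s=0: MISS | VC [14, 8]
  [7] addr=0x57 blk=10 s=0: MISS | VC [14, 8, 2]
  [8] addr=0x74 blk=14 s=0: VC-HIT | VC [10, 8, 2]
  [9] addr=0x45 blk=8 s=0: VC-HIT | VC [10, 14, 2]
  [10] addr=0x75 blk=14 s=0: VC-HIT | VC [10, 8, 2]
  [11] addr=0x12 blk=2 s=0: VC-HIT | VC [10, 8, 14]
  [12] addr=0x40 blk=8 s=0: VC-HIT | VC [10, 2, 14]
  [13] addr=0x54 blk=10 s=0: VC-HIT | VC [8, 2, 14]
  [14] addr=0x41 blk=8 s=0: VC-HIT | VC [10, 2, 14]

VC = [10, 2, 14]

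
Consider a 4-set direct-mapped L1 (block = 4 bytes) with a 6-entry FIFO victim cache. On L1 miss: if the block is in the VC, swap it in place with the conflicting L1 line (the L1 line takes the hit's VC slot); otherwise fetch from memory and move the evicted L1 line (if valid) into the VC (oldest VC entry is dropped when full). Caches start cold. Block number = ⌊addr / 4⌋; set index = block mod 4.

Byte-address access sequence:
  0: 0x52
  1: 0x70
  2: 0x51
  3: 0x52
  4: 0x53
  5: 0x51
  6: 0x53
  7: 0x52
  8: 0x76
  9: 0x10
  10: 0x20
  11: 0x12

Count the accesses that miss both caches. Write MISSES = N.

0: 0x52 (blk 20, set 0) → MISS  vc=[]
1: 0x70 (blk 28, set 0) → MISS  vc=[20]
2: 0x51 (blk 20, set 0) → VC-HIT  vc=[28]
3: 0x52 (blk 20, set 0) → L1-HIT  vc=[28]
4: 0x53 (blk 20, set 0) → L1-HIT  vc=[28]
5: 0x51 (blk 20, set 0) → L1-HIT  vc=[28]
6: 0x53 (blk 20, set 0) → L1-HIT  vc=[28]
7: 0x52 (blk 20, set 0) → L1-HIT  vc=[28]
8: 0x76 (blk 29, set 1) → MISS  vc=[28]
9: 0x10 (blk 4, set 0) → MISS  vc=[28, 20]
10: 0x20 (blk 8, set 0) → MISS  vc=[28, 20, 4]
11: 0x12 (blk 4, set 0) → VC-HIT  vc=[28, 20, 8]

MISSES = 5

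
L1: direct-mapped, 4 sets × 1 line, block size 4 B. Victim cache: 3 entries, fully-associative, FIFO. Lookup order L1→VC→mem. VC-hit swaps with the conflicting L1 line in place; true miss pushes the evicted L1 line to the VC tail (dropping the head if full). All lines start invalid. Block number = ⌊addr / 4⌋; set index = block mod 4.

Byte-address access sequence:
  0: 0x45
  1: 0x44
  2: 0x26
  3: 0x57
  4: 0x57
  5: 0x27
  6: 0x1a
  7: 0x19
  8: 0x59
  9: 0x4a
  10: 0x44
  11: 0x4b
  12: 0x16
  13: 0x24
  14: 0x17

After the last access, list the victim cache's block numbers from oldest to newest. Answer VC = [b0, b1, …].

VC = [22, 9, 17]

  [0] addr=0x45 blk=17 s=1: MISS | VC []
  [1] addr=0x44 blk=17 s=1: L1-HIT | VC []
  [2] addr=0x26 blk=9 s=1: MISS | VC [17]
  [3] addr=0x57 blk=21 s=1: MISS | VC [17, 9]
  [4] addr=0x57 blk=21 s=1: L1-HIT | VC [17, 9]
  [5] addr=0x27 blk=9 s=1: VC-HIT | VC [17, 21]
  [6] addr=0x1a blk=6 s=2: MISS | VC [17, 21]
  [7] addr=0x19 blk=6 s=2: L1-HIT | VC [17, 21]
  [8] addr=0x59 blk=22 s=2: MISS | VC [17, 21, 6]
  [9] addr=0x4a blk=18 s=2: MISS | VC [21, 6, 22]
  [10] addr=0x44 blk=17 s=1: MISS | VC [6, 22, 9]
  [11] addr=0x4b blk=18 s=2: L1-HIT | VC [6, 22, 9]
  [12] addr=0x16 blk=5 s=1: MISS | VC [22, 9, 17]
  [13] addr=0x24 blk=9 s=1: VC-HIT | VC [22, 5, 17]
  [14] addr=0x17 blk=5 s=1: VC-HIT | VC [22, 9, 17]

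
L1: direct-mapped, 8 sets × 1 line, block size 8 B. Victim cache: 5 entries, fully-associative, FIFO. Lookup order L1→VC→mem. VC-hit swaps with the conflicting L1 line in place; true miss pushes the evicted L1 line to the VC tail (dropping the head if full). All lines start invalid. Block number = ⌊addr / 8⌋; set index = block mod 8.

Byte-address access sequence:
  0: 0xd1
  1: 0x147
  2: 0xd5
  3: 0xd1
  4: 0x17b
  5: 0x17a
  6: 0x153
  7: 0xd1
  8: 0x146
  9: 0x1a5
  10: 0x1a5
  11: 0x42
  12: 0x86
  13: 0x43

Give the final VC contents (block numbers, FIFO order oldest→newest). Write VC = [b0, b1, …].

0: 0xd1 (blk 26, set 2) → MISS  vc=[]
1: 0x147 (blk 40, set 0) → MISS  vc=[]
2: 0xd5 (blk 26, set 2) → L1-HIT  vc=[]
3: 0xd1 (blk 26, set 2) → L1-HIT  vc=[]
4: 0x17b (blk 47, set 7) → MISS  vc=[]
5: 0x17a (blk 47, set 7) → L1-HIT  vc=[]
6: 0x153 (blk 42, set 2) → MISS  vc=[26]
7: 0xd1 (blk 26, set 2) → VC-HIT  vc=[42]
8: 0x146 (blk 40, set 0) → L1-HIT  vc=[42]
9: 0x1a5 (blk 52, set 4) → MISS  vc=[42]
10: 0x1a5 (blk 52, set 4) → L1-HIT  vc=[42]
11: 0x42 (blk 8, set 0) → MISS  vc=[42, 40]
12: 0x86 (blk 16, set 0) → MISS  vc=[42, 40, 8]
13: 0x43 (blk 8, set 0) → VC-HIT  vc=[42, 40, 16]

VC = [42, 40, 16]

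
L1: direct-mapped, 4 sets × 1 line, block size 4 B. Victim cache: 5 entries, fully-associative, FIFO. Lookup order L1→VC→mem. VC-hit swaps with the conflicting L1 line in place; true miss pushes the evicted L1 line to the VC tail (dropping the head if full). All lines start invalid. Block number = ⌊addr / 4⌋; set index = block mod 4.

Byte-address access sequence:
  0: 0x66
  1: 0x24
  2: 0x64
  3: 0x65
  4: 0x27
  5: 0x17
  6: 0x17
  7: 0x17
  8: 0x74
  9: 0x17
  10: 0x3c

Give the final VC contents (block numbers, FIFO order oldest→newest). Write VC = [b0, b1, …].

  [0] addr=0x66 blk=25 s=1: MISS | VC []
  [1] addr=0x24 blk=9 s=1: MISS | VC [25]
  [2] addr=0x64 blk=25 s=1: VC-HIT | VC [9]
  [3] addr=0x65 blk=25 s=1: L1-HIT | VC [9]
  [4] addr=0x27 blk=9 s=1: VC-HIT | VC [25]
  [5] addr=0x17 blk=5 s=1: MISS | VC [25, 9]
  [6] addr=0x17 blk=5 s=1: L1-HIT | VC [25, 9]
  [7] addr=0x17 blk=5 s=1: L1-HIT | VC [25, 9]
  [8] addr=0x74 blk=29 s=1: MISS | VC [25, 9, 5]
  [9] addr=0x17 blk=5 s=1: VC-HIT | VC [25, 9, 29]
  [10] addr=0x3c blk=15 s=3: MISS | VC [25, 9, 29]

VC = [25, 9, 29]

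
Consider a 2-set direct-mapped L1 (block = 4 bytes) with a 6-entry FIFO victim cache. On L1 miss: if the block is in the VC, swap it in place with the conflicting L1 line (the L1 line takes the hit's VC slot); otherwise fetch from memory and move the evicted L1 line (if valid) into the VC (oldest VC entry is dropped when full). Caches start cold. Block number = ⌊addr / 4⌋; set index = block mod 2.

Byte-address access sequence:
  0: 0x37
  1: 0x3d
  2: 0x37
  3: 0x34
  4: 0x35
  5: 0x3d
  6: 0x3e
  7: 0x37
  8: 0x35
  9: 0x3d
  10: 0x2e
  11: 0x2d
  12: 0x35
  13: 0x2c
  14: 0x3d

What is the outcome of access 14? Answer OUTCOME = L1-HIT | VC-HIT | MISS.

OUTCOME = VC-HIT

0: 0x37 (blk 13, set 1) → MISS  vc=[]
1: 0x3d (blk 15, set 1) → MISS  vc=[13]
2: 0x37 (blk 13, set 1) → VC-HIT  vc=[15]
3: 0x34 (blk 13, set 1) → L1-HIT  vc=[15]
4: 0x35 (blk 13, set 1) → L1-HIT  vc=[15]
5: 0x3d (blk 15, set 1) → VC-HIT  vc=[13]
6: 0x3e (blk 15, set 1) → L1-HIT  vc=[13]
7: 0x37 (blk 13, set 1) → VC-HIT  vc=[15]
8: 0x35 (blk 13, set 1) → L1-HIT  vc=[15]
9: 0x3d (blk 15, set 1) → VC-HIT  vc=[13]
10: 0x2e (blk 11, set 1) → MISS  vc=[13, 15]
11: 0x2d (blk 11, set 1) → L1-HIT  vc=[13, 15]
12: 0x35 (blk 13, set 1) → VC-HIT  vc=[11, 15]
13: 0x2c (blk 11, set 1) → VC-HIT  vc=[13, 15]
14: 0x3d (blk 15, set 1) → VC-HIT  vc=[13, 11]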